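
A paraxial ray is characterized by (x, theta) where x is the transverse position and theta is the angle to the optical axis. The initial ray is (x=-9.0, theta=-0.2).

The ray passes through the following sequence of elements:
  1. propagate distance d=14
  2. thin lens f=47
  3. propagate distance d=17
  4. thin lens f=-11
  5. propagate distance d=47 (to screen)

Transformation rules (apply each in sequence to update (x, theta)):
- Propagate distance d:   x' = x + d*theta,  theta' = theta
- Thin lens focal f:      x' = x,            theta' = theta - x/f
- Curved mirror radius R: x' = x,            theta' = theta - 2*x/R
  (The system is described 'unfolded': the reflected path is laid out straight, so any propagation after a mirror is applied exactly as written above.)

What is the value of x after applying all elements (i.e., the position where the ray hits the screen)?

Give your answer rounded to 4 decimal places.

Answer: -55.2410

Derivation:
Initial: x=-9.0000 theta=-0.2000
After 1 (propagate distance d=14): x=-11.8000 theta=-0.2000
After 2 (thin lens f=47): x=-11.8000 theta=12/235 (≈0.0511)
After 3 (propagate distance d=17): x=-2569/235 (≈-10.9319) theta=12/235 (≈0.0511)
After 4 (thin lens f=-11): x=-2569/235 (≈-10.9319) theta=-2437/2585 (≈-0.9427)
After 5 (propagate distance d=47 (to screen)): x=-142798/2585 (≈-55.2410) theta=-2437/2585 (≈-0.9427)
Rounded to 4 decimal places: x = -55.2410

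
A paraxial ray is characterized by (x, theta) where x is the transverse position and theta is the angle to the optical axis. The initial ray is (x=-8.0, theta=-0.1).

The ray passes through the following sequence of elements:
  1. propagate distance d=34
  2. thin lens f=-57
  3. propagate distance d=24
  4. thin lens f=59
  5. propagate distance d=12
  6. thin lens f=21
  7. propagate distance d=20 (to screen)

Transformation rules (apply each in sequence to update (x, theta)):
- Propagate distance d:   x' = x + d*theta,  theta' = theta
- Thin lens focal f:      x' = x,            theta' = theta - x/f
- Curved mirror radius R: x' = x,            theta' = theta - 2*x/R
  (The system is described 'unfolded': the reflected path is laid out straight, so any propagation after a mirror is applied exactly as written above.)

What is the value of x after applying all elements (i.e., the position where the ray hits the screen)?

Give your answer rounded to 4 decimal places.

Initial: x=-8.0000 theta=-0.1000
After 1 (propagate distance d=34): x=-11.4000 theta=-0.1000
After 2 (thin lens f=-57): x=-11.4000 theta=-0.3000
After 3 (propagate distance d=24): x=-18.6000 theta=-0.3000
After 4 (thin lens f=59): x=-18.6000 theta=9/590 (≈0.0153)
After 5 (propagate distance d=12): x=-5433/295 (≈-18.4169) theta=9/590 (≈0.0153)
After 6 (thin lens f=21): x=-5433/295 (≈-18.4169) theta=737/826 (≈0.8923)
After 7 (propagate distance d=20 (to screen)): x=-1181/2065 (≈-0.5719) theta=737/826 (≈0.8923)
Rounded to 4 decimal places: x = -0.5719

Answer: -0.5719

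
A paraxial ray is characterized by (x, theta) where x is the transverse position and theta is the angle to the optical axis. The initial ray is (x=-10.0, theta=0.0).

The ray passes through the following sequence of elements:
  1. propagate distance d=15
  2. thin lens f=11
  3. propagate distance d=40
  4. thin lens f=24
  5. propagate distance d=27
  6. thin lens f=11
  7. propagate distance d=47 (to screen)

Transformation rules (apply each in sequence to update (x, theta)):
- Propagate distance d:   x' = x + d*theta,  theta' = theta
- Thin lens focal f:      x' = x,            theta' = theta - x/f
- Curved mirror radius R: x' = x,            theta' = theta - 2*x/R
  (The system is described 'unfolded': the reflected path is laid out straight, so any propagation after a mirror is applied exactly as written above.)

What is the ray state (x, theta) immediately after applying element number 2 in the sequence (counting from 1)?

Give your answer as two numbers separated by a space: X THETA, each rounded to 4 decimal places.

Initial: x=-10.0000 theta=0.0000
After 1 (propagate distance d=15): x=-10.0000 theta=0.0000
After 2 (thin lens f=11): x=-10.0000 theta=10/11 (≈0.9091)
Rounded to 4 decimal places: x = -10.0000, theta = 0.9091

Answer: -10.0000 0.9091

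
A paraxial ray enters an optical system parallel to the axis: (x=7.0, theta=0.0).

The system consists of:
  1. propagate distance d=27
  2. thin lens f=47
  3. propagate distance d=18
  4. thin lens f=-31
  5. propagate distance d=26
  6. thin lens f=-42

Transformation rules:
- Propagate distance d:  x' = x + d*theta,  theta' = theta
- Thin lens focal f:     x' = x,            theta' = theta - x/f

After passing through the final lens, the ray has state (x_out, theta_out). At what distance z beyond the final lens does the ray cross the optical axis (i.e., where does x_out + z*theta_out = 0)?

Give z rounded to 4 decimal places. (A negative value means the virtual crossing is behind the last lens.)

Answer: -46.6239

Derivation:
Initial: x=7.0000 theta=0.0000
After 1 (propagate distance d=27): x=7.0000 theta=0.0000
After 2 (thin lens f=47): x=7.0000 theta=-7/47 (≈-0.1489)
After 3 (propagate distance d=18): x=203/47 (≈4.3191) theta=-7/47 (≈-0.1489)
After 4 (thin lens f=-31): x=203/47 (≈4.3191) theta=-14/1457 (≈-0.0096)
After 5 (propagate distance d=26): x=5929/1457 (≈4.0693) theta=-14/1457 (≈-0.0096)
After 6 (thin lens f=-42): x=5929/1457 (≈4.0693) theta=763/8742 (≈0.0873)
z_focus = -x_out/theta_out = -(5929/1457)/(763/8742) = -5082/109 ≈ -46.6239
Rounded to 4 decimal places: z = -46.6239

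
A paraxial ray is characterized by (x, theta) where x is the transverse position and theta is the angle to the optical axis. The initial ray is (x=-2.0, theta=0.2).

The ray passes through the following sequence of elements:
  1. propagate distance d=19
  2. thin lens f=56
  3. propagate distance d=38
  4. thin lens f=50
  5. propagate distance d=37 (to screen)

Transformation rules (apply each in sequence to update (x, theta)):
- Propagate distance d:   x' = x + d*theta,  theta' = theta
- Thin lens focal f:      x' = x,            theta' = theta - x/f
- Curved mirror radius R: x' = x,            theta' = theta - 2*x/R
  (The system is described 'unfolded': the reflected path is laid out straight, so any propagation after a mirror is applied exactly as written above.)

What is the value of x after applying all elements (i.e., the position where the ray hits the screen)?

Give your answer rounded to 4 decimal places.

Answer: 8.3371

Derivation:
Initial: x=-2.0000 theta=0.2000
After 1 (propagate distance d=19): x=1.8000 theta=0.2000
After 2 (thin lens f=56): x=1.8000 theta=47/280 (≈0.1679)
After 3 (propagate distance d=38): x=229/28 (≈8.1786) theta=47/280 (≈0.1679)
After 4 (thin lens f=50): x=229/28 (≈8.1786) theta=3/700 (≈0.0043)
After 5 (propagate distance d=37 (to screen)): x=1459/175 (≈8.3371) theta=3/700 (≈0.0043)
Rounded to 4 decimal places: x = 8.3371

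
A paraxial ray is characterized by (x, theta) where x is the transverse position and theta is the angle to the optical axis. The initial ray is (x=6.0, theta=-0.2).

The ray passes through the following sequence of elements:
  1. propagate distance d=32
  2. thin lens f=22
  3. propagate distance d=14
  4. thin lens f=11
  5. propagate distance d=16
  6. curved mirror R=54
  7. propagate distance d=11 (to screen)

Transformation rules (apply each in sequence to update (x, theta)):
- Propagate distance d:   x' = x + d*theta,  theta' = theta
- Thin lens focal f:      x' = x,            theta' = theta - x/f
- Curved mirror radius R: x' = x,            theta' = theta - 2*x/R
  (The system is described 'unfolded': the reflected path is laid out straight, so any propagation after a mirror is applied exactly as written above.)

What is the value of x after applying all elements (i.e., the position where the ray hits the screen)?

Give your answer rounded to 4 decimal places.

Initial: x=6.0000 theta=-0.2000
After 1 (propagate distance d=32): x=-0.4000 theta=-0.2000
After 2 (thin lens f=22): x=-0.4000 theta=-2/11 (≈-0.1818)
After 3 (propagate distance d=14): x=-162/55 (≈-2.9455) theta=-2/11 (≈-0.1818)
After 4 (thin lens f=11): x=-162/55 (≈-2.9455) theta=52/605 (≈0.0860)
After 5 (propagate distance d=16): x=-190/121 (≈-1.5702) theta=52/605 (≈0.0860)
After 6 (curved mirror R=54): x=-190/121 (≈-1.5702) theta=214/1485 (≈0.1441)
After 7 (propagate distance d=11 (to screen)): x=244/16335 (≈0.0149) theta=214/1485 (≈0.1441)
Rounded to 4 decimal places: x = 0.0149

Answer: 0.0149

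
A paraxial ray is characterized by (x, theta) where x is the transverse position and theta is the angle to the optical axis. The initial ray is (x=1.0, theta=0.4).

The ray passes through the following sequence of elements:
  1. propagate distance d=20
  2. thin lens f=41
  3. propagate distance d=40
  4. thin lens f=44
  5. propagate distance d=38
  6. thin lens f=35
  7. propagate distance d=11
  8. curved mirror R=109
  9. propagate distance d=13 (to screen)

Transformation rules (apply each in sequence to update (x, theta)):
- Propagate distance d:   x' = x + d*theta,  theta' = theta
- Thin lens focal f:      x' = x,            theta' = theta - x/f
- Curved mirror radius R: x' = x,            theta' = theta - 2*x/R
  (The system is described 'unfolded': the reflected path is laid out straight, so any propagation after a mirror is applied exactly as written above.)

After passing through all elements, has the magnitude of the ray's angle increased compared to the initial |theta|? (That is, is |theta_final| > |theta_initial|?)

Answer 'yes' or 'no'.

Initial: x=1.0000 theta=0.4000
After 1 (propagate distance d=20): x=9.0000 theta=0.4000
After 2 (thin lens f=41): x=9.0000 theta=37/205 (≈0.1805)
After 3 (propagate distance d=40): x=665/41 (≈16.2195) theta=37/205 (≈0.1805)
After 4 (thin lens f=44): x=665/41 (≈16.2195) theta=-1697/9020 (≈-0.1881)
After 5 (propagate distance d=38): x=40907/4510 (≈9.0703) theta=-1697/9020 (≈-0.1881)
After 6 (thin lens f=35): x=40907/4510 (≈9.0703) theta=-141209/315700 (≈-0.4473)
After 7 (propagate distance d=11): x=1310191/315700 (≈4.1501) theta=-141209/315700 (≈-0.4473)
After 8 (curved mirror R=109): x=1310191/315700 (≈4.1501) theta=-18012163/34411300 (≈-0.5234)
After 9 (propagate distance d=13 (to screen)): x=-83043/31283 (≈-2.6546) theta=-18012163/34411300 (≈-0.5234)
|theta_initial|=0.4000 |theta_final|=18012163/34411300 (≈0.5234) -> increased

Answer: yes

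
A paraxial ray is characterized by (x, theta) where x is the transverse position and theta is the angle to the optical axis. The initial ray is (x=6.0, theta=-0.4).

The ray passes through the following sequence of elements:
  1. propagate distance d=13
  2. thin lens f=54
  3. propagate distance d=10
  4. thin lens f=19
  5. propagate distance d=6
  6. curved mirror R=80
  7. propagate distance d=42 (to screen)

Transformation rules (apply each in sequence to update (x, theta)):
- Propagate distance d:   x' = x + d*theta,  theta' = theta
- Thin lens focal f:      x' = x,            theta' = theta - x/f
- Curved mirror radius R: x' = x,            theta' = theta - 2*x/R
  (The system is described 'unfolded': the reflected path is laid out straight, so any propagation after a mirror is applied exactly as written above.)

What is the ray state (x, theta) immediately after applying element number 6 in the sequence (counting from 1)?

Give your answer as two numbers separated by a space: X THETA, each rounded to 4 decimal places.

Answer: -4.7797 -0.1191

Derivation:
Initial: x=6.0000 theta=-0.4000
After 1 (propagate distance d=13): x=0.8000 theta=-0.4000
After 2 (thin lens f=54): x=0.8000 theta=-56/135 (≈-0.4148)
After 3 (propagate distance d=10): x=-452/135 (≈-3.3481) theta=-56/135 (≈-0.4148)
After 4 (thin lens f=19): x=-452/135 (≈-3.3481) theta=-68/285 (≈-0.2386)
After 5 (propagate distance d=6): x=-2452/513 (≈-4.7797) theta=-68/285 (≈-0.2386)
After 6 (curved mirror R=80): x=-2452/513 (≈-4.7797) theta=-611/5130 (≈-0.1191)
Rounded to 4 decimal places: x = -4.7797, theta = -0.1191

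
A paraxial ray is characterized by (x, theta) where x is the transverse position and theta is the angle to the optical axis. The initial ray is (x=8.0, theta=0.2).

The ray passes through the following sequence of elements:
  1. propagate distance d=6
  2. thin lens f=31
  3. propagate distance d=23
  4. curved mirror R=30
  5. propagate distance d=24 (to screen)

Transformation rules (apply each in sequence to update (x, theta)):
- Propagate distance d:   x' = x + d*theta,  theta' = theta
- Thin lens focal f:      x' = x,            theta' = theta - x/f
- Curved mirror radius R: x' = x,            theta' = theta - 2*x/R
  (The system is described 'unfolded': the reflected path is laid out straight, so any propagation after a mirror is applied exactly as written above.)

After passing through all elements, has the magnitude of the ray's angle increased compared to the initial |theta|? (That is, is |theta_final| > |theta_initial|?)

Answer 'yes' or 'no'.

Answer: yes

Derivation:
Initial: x=8.0000 theta=0.2000
After 1 (propagate distance d=6): x=9.2000 theta=0.2000
After 2 (thin lens f=31): x=9.2000 theta=-3/31 (≈-0.0968)
After 3 (propagate distance d=23): x=1081/155 (≈6.9742) theta=-3/31 (≈-0.0968)
After 4 (curved mirror R=30): x=1081/155 (≈6.9742) theta=-1306/2325 (≈-0.5617)
After 5 (propagate distance d=24 (to screen)): x=-5043/775 (≈-6.5071) theta=-1306/2325 (≈-0.5617)
|theta_initial|=0.2000 |theta_final|=1306/2325 (≈0.5617) -> increased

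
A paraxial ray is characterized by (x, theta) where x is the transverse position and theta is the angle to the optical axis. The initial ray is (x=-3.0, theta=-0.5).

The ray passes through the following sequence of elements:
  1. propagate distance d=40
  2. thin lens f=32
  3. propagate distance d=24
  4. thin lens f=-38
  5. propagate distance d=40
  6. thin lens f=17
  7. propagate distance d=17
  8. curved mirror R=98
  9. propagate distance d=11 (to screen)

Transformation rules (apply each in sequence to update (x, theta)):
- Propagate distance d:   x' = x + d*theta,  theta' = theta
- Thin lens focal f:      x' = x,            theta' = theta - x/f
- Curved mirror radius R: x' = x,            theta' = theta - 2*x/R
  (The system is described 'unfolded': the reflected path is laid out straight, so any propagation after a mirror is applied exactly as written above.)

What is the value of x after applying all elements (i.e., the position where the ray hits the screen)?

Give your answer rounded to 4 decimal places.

Answer: 11.9072

Derivation:
Initial: x=-3.0000 theta=-0.5000
After 1 (propagate distance d=40): x=-23.0000 theta=-0.5000
After 2 (thin lens f=32): x=-23.0000 theta=7/32 (≈0.2188)
After 3 (propagate distance d=24): x=-17.7500 theta=7/32 (≈0.2188)
After 4 (thin lens f=-38): x=-17.7500 theta=-151/608 (≈-0.2484)
After 5 (propagate distance d=40): x=-526/19 (≈-27.6842) theta=-151/608 (≈-0.2484)
After 6 (thin lens f=17): x=-526/19 (≈-27.6842) theta=14265/10336 (≈1.3801)
After 7 (propagate distance d=17): x=-2567/608 (≈-4.2220) theta=14265/10336 (≈1.3801)
After 8 (curved mirror R=98): x=-2567/608 (≈-4.2220) theta=23207/15827 (≈1.4663)
After 9 (propagate distance d=11 (to screen)): x=6030553/506464 (≈11.9072) theta=23207/15827 (≈1.4663)
Rounded to 4 decimal places: x = 11.9072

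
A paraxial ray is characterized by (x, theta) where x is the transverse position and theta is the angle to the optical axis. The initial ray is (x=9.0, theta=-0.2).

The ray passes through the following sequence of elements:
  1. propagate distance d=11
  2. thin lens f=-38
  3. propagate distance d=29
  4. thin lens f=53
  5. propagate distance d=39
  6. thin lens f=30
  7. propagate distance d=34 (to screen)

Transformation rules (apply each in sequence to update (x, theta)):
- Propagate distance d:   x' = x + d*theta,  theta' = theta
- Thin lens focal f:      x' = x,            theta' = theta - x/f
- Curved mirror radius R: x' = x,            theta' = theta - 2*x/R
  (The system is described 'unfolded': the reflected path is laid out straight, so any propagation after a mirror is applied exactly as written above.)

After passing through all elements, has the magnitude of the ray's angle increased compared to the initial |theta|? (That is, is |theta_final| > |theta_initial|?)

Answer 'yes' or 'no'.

Initial: x=9.0000 theta=-0.2000
After 1 (propagate distance d=11): x=6.8000 theta=-0.2000
After 2 (thin lens f=-38): x=6.8000 theta=-2/95 (≈-0.0211)
After 3 (propagate distance d=29): x=588/95 (≈6.1895) theta=-2/95 (≈-0.0211)
After 4 (thin lens f=53): x=588/95 (≈6.1895) theta=-694/5035 (≈-0.1378)
After 5 (propagate distance d=39): x=4098/5035 (≈0.8139) theta=-694/5035 (≈-0.1378)
After 6 (thin lens f=30): x=4098/5035 (≈0.8139) theta=-4153/25175 (≈-0.1650)
After 7 (propagate distance d=34 (to screen)): x=-120712/25175 (≈-4.7949) theta=-4153/25175 (≈-0.1650)
|theta_initial|=0.2000 |theta_final|=4153/25175 (≈0.1650) -> not increased

Answer: no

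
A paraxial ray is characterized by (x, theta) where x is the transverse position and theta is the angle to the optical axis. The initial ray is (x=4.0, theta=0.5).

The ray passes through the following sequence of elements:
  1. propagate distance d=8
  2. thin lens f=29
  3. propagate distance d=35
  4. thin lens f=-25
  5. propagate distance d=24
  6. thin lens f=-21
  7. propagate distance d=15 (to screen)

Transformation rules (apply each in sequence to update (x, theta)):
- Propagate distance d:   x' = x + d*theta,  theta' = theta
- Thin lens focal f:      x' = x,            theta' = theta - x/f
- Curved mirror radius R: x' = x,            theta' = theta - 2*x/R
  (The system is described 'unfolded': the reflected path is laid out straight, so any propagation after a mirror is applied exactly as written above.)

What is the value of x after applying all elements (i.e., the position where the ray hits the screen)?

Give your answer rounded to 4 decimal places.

Answer: 75.3293

Derivation:
Initial: x=4.0000 theta=0.5000
After 1 (propagate distance d=8): x=8.0000 theta=0.5000
After 2 (thin lens f=29): x=8.0000 theta=13/58 (≈0.2241)
After 3 (propagate distance d=35): x=919/58 (≈15.8448) theta=13/58 (≈0.2241)
After 4 (thin lens f=-25): x=919/58 (≈15.8448) theta=622/725 (≈0.8579)
After 5 (propagate distance d=24): x=52831/1450 (≈36.4352) theta=622/725 (≈0.8579)
After 6 (thin lens f=-21): x=52831/1450 (≈36.4352) theta=15791/6090 (≈2.5929)
After 7 (propagate distance d=15 (to screen)): x=382296/5075 (≈75.3293) theta=15791/6090 (≈2.5929)
Rounded to 4 decimal places: x = 75.3293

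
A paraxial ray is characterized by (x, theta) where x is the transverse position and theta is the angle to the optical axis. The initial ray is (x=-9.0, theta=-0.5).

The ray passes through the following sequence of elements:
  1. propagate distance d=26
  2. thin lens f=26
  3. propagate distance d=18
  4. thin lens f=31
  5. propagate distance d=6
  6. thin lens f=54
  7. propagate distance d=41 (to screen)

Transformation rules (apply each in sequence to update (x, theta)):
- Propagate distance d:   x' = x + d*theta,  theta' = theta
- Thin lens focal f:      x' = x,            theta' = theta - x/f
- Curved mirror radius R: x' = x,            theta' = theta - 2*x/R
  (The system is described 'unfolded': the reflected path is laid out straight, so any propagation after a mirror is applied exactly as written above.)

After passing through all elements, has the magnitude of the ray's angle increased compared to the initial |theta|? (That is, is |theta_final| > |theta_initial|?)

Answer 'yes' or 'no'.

Answer: yes

Derivation:
Initial: x=-9.0000 theta=-0.5000
After 1 (propagate distance d=26): x=-22.0000 theta=-0.5000
After 2 (thin lens f=26): x=-22.0000 theta=9/26 (≈0.3462)
After 3 (propagate distance d=18): x=-205/13 (≈-15.7692) theta=9/26 (≈0.3462)
After 4 (thin lens f=31): x=-205/13 (≈-15.7692) theta=53/62 (≈0.8548)
After 5 (propagate distance d=6): x=-4288/403 (≈-10.6402) theta=53/62 (≈0.8548)
After 6 (thin lens f=54): x=-4288/403 (≈-10.6402) theta=22891/21762 (≈1.0519)
After 7 (propagate distance d=41 (to screen)): x=54383/1674 (≈32.4869) theta=22891/21762 (≈1.0519)
|theta_initial|=0.5000 |theta_final|=22891/21762 (≈1.0519) -> increased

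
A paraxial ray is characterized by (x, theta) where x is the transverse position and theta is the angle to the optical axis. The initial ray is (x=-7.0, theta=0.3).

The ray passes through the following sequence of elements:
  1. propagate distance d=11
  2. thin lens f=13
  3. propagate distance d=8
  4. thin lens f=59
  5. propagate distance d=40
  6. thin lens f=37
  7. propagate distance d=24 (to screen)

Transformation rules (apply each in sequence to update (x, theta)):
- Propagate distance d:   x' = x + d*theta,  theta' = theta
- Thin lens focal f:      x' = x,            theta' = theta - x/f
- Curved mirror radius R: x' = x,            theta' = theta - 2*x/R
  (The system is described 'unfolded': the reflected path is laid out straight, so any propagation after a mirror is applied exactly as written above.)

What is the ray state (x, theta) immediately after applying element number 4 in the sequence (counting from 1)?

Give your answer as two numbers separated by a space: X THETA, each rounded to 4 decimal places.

Initial: x=-7.0000 theta=0.3000
After 1 (propagate distance d=11): x=-3.7000 theta=0.3000
After 2 (thin lens f=13): x=-3.7000 theta=38/65 (≈0.5846)
After 3 (propagate distance d=8): x=127/130 (≈0.9769) theta=38/65 (≈0.5846)
After 4 (thin lens f=59): x=127/130 (≈0.9769) theta=4357/7670 (≈0.5681)
Rounded to 4 decimal places: x = 0.9769, theta = 0.5681

Answer: 0.9769 0.5681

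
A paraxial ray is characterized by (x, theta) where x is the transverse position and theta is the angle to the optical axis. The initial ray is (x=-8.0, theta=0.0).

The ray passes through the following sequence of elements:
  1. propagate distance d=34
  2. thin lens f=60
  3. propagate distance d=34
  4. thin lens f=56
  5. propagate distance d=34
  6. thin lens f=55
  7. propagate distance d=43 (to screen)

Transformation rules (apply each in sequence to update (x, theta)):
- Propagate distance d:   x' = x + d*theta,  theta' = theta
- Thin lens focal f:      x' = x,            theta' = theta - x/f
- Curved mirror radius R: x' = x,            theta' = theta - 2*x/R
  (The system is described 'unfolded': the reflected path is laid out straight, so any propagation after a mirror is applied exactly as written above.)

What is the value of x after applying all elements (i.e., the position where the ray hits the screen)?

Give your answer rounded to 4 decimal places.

Answer: 9.0872

Derivation:
Initial: x=-8.0000 theta=0.0000
After 1 (propagate distance d=34): x=-8.0000 theta=0.0000
After 2 (thin lens f=60): x=-8.0000 theta=2/15 (≈0.1333)
After 3 (propagate distance d=34): x=-52/15 (≈-3.4667) theta=2/15 (≈0.1333)
After 4 (thin lens f=56): x=-52/15 (≈-3.4667) theta=41/210 (≈0.1952)
After 5 (propagate distance d=34): x=111/35 (≈3.1714) theta=41/210 (≈0.1952)
After 6 (thin lens f=55): x=111/35 (≈3.1714) theta=227/1650 (≈0.1376)
After 7 (propagate distance d=43 (to screen)): x=104957/11550 (≈9.0872) theta=227/1650 (≈0.1376)
Rounded to 4 decimal places: x = 9.0872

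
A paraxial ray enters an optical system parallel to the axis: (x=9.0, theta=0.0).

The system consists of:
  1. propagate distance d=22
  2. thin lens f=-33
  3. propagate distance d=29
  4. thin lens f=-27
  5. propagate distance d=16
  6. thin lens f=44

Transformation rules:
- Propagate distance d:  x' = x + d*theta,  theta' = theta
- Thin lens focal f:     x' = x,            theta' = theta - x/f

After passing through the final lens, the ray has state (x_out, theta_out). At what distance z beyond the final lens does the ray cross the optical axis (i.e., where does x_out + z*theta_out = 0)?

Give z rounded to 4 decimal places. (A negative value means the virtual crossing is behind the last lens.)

Initial: x=9.0000 theta=0.0000
After 1 (propagate distance d=22): x=9.0000 theta=0.0000
After 2 (thin lens f=-33): x=9.0000 theta=3/11 (≈0.2727)
After 3 (propagate distance d=29): x=186/11 (≈16.9091) theta=3/11 (≈0.2727)
After 4 (thin lens f=-27): x=186/11 (≈16.9091) theta=89/99 (≈0.8990)
After 5 (propagate distance d=16): x=3098/99 (≈31.2929) theta=89/99 (≈0.8990)
After 6 (thin lens f=44): x=3098/99 (≈31.2929) theta=409/2178 (≈0.1878)
z_focus = -x_out/theta_out = -(3098/99)/(409/2178) = -68156/409 ≈ -166.6406
Rounded to 4 decimal places: z = -166.6406

Answer: -166.6406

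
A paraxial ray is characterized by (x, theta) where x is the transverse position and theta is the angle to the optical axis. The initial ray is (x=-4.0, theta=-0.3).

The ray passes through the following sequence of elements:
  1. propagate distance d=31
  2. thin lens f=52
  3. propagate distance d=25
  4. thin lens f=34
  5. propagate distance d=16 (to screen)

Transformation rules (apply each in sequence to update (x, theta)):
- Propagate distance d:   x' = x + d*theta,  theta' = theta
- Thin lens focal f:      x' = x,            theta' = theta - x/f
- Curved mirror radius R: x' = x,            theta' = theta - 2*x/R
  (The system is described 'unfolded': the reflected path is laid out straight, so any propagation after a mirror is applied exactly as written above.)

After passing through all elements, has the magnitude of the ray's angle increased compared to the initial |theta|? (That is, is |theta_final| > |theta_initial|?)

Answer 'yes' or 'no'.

Answer: yes

Derivation:
Initial: x=-4.0000 theta=-0.3000
After 1 (propagate distance d=31): x=-13.3000 theta=-0.3000
After 2 (thin lens f=52): x=-13.3000 theta=-23/520 (≈-0.0442)
After 3 (propagate distance d=25): x=-7491/520 (≈-14.4058) theta=-23/520 (≈-0.0442)
After 4 (thin lens f=34): x=-7491/520 (≈-14.4058) theta=6709/17680 (≈0.3795)
After 5 (propagate distance d=16 (to screen)): x=-14735/1768 (≈-8.3343) theta=6709/17680 (≈0.3795)
|theta_initial|=0.3000 |theta_final|=6709/17680 (≈0.3795) -> increased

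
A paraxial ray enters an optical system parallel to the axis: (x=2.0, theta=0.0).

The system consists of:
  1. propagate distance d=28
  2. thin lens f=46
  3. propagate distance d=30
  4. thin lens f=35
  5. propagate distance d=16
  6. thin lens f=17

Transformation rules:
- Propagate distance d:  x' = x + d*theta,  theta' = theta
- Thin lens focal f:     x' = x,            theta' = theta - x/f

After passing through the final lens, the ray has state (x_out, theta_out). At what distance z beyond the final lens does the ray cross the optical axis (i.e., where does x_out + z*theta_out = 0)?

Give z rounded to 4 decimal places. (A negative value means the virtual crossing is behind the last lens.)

Answer: -7.1227

Derivation:
Initial: x=2.0000 theta=0.0000
After 1 (propagate distance d=28): x=2.0000 theta=0.0000
After 2 (thin lens f=46): x=2.0000 theta=-1/23 (≈-0.0435)
After 3 (propagate distance d=30): x=16/23 (≈0.6957) theta=-1/23 (≈-0.0435)
After 4 (thin lens f=35): x=16/23 (≈0.6957) theta=-51/805 (≈-0.0634)
After 5 (propagate distance d=16): x=-256/805 (≈-0.3180) theta=-51/805 (≈-0.0634)
After 6 (thin lens f=17): x=-256/805 (≈-0.3180) theta=-611/13685 (≈-0.0446)
z_focus = -x_out/theta_out = -(-256/805)/(-611/13685) = -4352/611 ≈ -7.1227
Rounded to 4 decimal places: z = -7.1227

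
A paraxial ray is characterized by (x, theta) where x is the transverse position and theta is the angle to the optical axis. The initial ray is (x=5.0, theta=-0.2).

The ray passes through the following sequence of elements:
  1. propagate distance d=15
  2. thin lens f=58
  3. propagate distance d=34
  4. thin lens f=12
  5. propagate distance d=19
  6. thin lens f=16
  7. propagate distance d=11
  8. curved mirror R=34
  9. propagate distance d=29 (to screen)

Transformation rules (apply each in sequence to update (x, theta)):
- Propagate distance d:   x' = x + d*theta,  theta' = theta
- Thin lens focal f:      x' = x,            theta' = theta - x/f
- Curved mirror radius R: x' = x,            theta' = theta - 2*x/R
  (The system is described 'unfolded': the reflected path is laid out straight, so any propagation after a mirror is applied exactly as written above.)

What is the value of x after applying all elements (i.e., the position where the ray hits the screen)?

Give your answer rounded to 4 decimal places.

Answer: 7.5642

Derivation:
Initial: x=5.0000 theta=-0.2000
After 1 (propagate distance d=15): x=2.0000 theta=-0.2000
After 2 (thin lens f=58): x=2.0000 theta=-34/145 (≈-0.2345)
After 3 (propagate distance d=34): x=-866/145 (≈-5.9724) theta=-34/145 (≈-0.2345)
After 4 (thin lens f=12): x=-866/145 (≈-5.9724) theta=229/870 (≈0.2632)
After 5 (propagate distance d=19): x=-169/174 (≈-0.9713) theta=229/870 (≈0.2632)
After 6 (thin lens f=16): x=-169/174 (≈-0.9713) theta=1503/4640 (≈0.3239)
After 7 (propagate distance d=11): x=36079/13920 (≈2.5919) theta=1503/4640 (≈0.3239)
After 8 (curved mirror R=34): x=36079/13920 (≈2.5919) theta=20287/118320 (≈0.1715)
After 9 (propagate distance d=29 (to screen)): x=596663/78880 (≈7.5642) theta=20287/118320 (≈0.1715)
Rounded to 4 decimal places: x = 7.5642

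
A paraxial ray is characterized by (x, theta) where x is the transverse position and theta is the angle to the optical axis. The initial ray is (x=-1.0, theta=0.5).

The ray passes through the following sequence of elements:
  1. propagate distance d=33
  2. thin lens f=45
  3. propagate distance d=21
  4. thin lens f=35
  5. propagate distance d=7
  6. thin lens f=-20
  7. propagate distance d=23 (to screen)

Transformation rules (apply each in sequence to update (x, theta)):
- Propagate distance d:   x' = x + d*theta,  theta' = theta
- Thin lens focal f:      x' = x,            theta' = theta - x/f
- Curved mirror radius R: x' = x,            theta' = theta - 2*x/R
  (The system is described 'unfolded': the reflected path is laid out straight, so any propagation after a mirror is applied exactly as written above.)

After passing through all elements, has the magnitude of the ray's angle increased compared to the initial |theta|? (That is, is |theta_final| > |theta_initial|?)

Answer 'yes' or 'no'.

Initial: x=-1.0000 theta=0.5000
After 1 (propagate distance d=33): x=15.5000 theta=0.5000
After 2 (thin lens f=45): x=15.5000 theta=7/45 (≈0.1556)
After 3 (propagate distance d=21): x=563/30 (≈18.7667) theta=7/45 (≈0.1556)
After 4 (thin lens f=35): x=563/30 (≈18.7667) theta=-1199/3150 (≈-0.3806)
After 5 (propagate distance d=7): x=3623/225 (≈16.1022) theta=-1199/3150 (≈-0.3806)
After 6 (thin lens f=-20): x=3623/225 (≈16.1022) theta=4457/10500 (≈0.4245)
After 7 (propagate distance d=23 (to screen)): x=814753/31500 (≈25.8652) theta=4457/10500 (≈0.4245)
|theta_initial|=0.5000 |theta_final|=4457/10500 (≈0.4245) -> not increased

Answer: no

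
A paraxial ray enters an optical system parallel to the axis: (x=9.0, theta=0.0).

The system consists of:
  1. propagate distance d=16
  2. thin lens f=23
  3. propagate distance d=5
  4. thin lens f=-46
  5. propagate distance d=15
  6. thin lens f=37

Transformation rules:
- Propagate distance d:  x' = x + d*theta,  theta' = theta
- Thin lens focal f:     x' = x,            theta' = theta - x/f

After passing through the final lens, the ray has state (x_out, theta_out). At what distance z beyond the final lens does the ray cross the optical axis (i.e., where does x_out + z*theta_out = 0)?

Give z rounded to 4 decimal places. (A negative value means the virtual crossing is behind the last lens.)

Initial: x=9.0000 theta=0.0000
After 1 (propagate distance d=16): x=9.0000 theta=0.0000
After 2 (thin lens f=23): x=9.0000 theta=-9/23 (≈-0.3913)
After 3 (propagate distance d=5): x=162/23 (≈7.0435) theta=-9/23 (≈-0.3913)
After 4 (thin lens f=-46): x=162/23 (≈7.0435) theta=-126/529 (≈-0.2382)
After 5 (propagate distance d=15): x=1836/529 (≈3.4707) theta=-126/529 (≈-0.2382)
After 6 (thin lens f=37): x=1836/529 (≈3.4707) theta=-6498/19573 (≈-0.3320)
z_focus = -x_out/theta_out = -(1836/529)/(-6498/19573) = 3774/361 ≈ 10.4543
Rounded to 4 decimal places: z = 10.4543

Answer: 10.4543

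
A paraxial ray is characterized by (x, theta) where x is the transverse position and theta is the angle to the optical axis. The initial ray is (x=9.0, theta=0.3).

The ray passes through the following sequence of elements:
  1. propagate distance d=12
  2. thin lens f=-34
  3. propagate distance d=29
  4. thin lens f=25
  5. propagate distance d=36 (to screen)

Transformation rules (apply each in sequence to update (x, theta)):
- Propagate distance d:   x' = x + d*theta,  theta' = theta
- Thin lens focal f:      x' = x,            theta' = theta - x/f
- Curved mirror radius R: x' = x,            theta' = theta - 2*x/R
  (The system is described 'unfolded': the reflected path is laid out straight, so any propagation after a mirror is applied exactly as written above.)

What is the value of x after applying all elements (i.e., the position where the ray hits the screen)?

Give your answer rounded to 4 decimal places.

Initial: x=9.0000 theta=0.3000
After 1 (propagate distance d=12): x=12.6000 theta=0.3000
After 2 (thin lens f=-34): x=12.6000 theta=57/85 (≈0.6706)
After 3 (propagate distance d=29): x=2724/85 (≈32.0471) theta=57/85 (≈0.6706)
After 4 (thin lens f=25): x=2724/85 (≈32.0471) theta=-1299/2125 (≈-0.6113)
After 5 (propagate distance d=36 (to screen)): x=21336/2125 (≈10.0405) theta=-1299/2125 (≈-0.6113)
Rounded to 4 decimal places: x = 10.0405

Answer: 10.0405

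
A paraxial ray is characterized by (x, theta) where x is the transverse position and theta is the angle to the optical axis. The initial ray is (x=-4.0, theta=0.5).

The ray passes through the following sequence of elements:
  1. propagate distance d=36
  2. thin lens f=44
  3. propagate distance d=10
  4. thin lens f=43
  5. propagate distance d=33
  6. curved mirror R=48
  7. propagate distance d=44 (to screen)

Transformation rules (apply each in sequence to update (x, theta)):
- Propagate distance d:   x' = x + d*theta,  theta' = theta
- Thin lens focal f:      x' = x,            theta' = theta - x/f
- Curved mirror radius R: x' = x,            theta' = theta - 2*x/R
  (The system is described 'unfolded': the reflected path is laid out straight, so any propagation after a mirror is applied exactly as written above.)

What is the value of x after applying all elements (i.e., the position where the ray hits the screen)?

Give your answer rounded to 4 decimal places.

Initial: x=-4.0000 theta=0.5000
After 1 (propagate distance d=36): x=14.0000 theta=0.5000
After 2 (thin lens f=44): x=14.0000 theta=2/11 (≈0.1818)
After 3 (propagate distance d=10): x=174/11 (≈15.8182) theta=2/11 (≈0.1818)
After 4 (thin lens f=43): x=174/11 (≈15.8182) theta=-8/43 (≈-0.1860)
After 5 (propagate distance d=33): x=4578/473 (≈9.6786) theta=-8/43 (≈-0.1860)
After 6 (curved mirror R=48): x=4578/473 (≈9.6786) theta=-1115/1892 (≈-0.5893)
After 7 (propagate distance d=44 (to screen)): x=-7687/473 (≈-16.2516) theta=-1115/1892 (≈-0.5893)
Rounded to 4 decimal places: x = -16.2516

Answer: -16.2516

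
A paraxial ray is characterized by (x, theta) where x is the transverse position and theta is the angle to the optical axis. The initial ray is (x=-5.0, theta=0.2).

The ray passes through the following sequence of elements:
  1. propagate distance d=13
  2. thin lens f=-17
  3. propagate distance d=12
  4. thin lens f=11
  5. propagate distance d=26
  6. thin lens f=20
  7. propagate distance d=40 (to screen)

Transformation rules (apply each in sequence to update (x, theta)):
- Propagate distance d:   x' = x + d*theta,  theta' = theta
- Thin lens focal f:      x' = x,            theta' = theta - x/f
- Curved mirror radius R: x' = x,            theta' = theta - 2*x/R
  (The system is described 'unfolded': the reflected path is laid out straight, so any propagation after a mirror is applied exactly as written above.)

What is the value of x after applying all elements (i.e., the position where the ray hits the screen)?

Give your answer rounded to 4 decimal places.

Initial: x=-5.0000 theta=0.2000
After 1 (propagate distance d=13): x=-2.4000 theta=0.2000
After 2 (thin lens f=-17): x=-2.4000 theta=1/17 (≈0.0588)
After 3 (propagate distance d=12): x=-144/85 (≈-1.6941) theta=1/17 (≈0.0588)
After 4 (thin lens f=11): x=-144/85 (≈-1.6941) theta=199/935 (≈0.2128)
After 5 (propagate distance d=26): x=718/187 (≈3.8396) theta=199/935 (≈0.2128)
After 6 (thin lens f=20): x=718/187 (≈3.8396) theta=39/1870 (≈0.0209)
After 7 (propagate distance d=40 (to screen)): x=874/187 (≈4.6738) theta=39/1870 (≈0.0209)
Rounded to 4 decimal places: x = 4.6738

Answer: 4.6738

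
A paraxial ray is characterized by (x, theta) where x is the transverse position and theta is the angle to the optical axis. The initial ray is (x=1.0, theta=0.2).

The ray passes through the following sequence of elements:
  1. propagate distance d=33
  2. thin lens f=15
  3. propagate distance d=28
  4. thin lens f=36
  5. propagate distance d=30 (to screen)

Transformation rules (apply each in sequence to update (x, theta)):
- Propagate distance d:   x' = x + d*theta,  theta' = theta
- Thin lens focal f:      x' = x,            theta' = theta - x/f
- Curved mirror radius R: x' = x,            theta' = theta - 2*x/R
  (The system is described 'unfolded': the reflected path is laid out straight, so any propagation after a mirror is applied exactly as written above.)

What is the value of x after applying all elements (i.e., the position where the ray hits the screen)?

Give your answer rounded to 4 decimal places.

Answer: -9.3644

Derivation:
Initial: x=1.0000 theta=0.2000
After 1 (propagate distance d=33): x=7.6000 theta=0.2000
After 2 (thin lens f=15): x=7.6000 theta=-23/75 (≈-0.3067)
After 3 (propagate distance d=28): x=-74/75 (≈-0.9867) theta=-23/75 (≈-0.3067)
After 4 (thin lens f=36): x=-74/75 (≈-0.9867) theta=-377/1350 (≈-0.2793)
After 5 (propagate distance d=30 (to screen)): x=-2107/225 (≈-9.3644) theta=-377/1350 (≈-0.2793)
Rounded to 4 decimal places: x = -9.3644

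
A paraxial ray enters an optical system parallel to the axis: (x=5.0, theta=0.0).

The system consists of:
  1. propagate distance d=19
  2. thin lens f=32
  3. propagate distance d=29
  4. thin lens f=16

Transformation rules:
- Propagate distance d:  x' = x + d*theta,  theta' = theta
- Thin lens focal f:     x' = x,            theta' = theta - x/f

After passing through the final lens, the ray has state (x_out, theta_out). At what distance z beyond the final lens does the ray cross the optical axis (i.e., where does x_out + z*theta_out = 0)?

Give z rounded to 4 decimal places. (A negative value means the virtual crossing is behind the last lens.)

Answer: 2.5263

Derivation:
Initial: x=5.0000 theta=0.0000
After 1 (propagate distance d=19): x=5.0000 theta=0.0000
After 2 (thin lens f=32): x=5.0000 theta=-5/32 (≈-0.1563)
After 3 (propagate distance d=29): x=15/32 (≈0.4688) theta=-5/32 (≈-0.1563)
After 4 (thin lens f=16): x=15/32 (≈0.4688) theta=-95/512 (≈-0.1855)
z_focus = -x_out/theta_out = -(15/32)/(-95/512) = 48/19 ≈ 2.5263
Rounded to 4 decimal places: z = 2.5263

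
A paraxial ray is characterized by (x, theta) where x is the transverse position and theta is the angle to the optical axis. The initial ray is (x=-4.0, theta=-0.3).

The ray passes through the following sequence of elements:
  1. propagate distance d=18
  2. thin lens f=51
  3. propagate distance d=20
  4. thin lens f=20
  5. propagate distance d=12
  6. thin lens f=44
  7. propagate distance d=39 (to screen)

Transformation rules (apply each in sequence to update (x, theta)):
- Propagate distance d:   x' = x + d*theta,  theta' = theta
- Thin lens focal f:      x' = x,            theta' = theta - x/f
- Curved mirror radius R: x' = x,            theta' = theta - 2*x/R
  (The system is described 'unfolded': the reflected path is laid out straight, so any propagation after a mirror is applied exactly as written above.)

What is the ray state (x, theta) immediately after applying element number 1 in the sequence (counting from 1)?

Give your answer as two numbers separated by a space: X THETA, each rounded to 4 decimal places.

Initial: x=-4.0000 theta=-0.3000
After 1 (propagate distance d=18): x=-9.4000 theta=-0.3000
Rounded to 4 decimal places: x = -9.4000, theta = -0.3000

Answer: -9.4000 -0.3000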